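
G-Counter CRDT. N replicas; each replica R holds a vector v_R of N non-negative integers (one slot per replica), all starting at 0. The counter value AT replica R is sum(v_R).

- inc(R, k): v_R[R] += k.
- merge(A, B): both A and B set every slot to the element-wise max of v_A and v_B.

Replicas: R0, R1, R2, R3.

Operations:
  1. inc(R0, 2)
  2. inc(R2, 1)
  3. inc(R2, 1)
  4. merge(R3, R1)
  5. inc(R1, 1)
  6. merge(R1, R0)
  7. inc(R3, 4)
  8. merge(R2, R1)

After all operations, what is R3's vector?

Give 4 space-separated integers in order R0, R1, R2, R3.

Op 1: inc R0 by 2 -> R0=(2,0,0,0) value=2
Op 2: inc R2 by 1 -> R2=(0,0,1,0) value=1
Op 3: inc R2 by 1 -> R2=(0,0,2,0) value=2
Op 4: merge R3<->R1 -> R3=(0,0,0,0) R1=(0,0,0,0)
Op 5: inc R1 by 1 -> R1=(0,1,0,0) value=1
Op 6: merge R1<->R0 -> R1=(2,1,0,0) R0=(2,1,0,0)
Op 7: inc R3 by 4 -> R3=(0,0,0,4) value=4
Op 8: merge R2<->R1 -> R2=(2,1,2,0) R1=(2,1,2,0)

Answer: 0 0 0 4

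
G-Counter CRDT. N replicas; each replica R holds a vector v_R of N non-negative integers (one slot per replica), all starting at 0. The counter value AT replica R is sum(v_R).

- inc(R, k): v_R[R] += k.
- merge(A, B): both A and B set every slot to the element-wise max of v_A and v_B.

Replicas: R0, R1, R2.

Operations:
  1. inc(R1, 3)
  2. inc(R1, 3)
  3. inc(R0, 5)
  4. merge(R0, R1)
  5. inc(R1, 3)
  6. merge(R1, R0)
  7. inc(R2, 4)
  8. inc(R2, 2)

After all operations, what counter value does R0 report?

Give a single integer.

Op 1: inc R1 by 3 -> R1=(0,3,0) value=3
Op 2: inc R1 by 3 -> R1=(0,6,0) value=6
Op 3: inc R0 by 5 -> R0=(5,0,0) value=5
Op 4: merge R0<->R1 -> R0=(5,6,0) R1=(5,6,0)
Op 5: inc R1 by 3 -> R1=(5,9,0) value=14
Op 6: merge R1<->R0 -> R1=(5,9,0) R0=(5,9,0)
Op 7: inc R2 by 4 -> R2=(0,0,4) value=4
Op 8: inc R2 by 2 -> R2=(0,0,6) value=6

Answer: 14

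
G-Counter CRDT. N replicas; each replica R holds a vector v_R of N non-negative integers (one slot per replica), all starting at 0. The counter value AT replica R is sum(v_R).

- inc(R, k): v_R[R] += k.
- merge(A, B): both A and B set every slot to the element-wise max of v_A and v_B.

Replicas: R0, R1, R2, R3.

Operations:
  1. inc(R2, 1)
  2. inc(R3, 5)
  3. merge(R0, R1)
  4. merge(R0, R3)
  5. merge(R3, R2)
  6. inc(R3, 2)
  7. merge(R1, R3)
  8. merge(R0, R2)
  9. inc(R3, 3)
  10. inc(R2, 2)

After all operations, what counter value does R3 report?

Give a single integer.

Answer: 11

Derivation:
Op 1: inc R2 by 1 -> R2=(0,0,1,0) value=1
Op 2: inc R3 by 5 -> R3=(0,0,0,5) value=5
Op 3: merge R0<->R1 -> R0=(0,0,0,0) R1=(0,0,0,0)
Op 4: merge R0<->R3 -> R0=(0,0,0,5) R3=(0,0,0,5)
Op 5: merge R3<->R2 -> R3=(0,0,1,5) R2=(0,0,1,5)
Op 6: inc R3 by 2 -> R3=(0,0,1,7) value=8
Op 7: merge R1<->R3 -> R1=(0,0,1,7) R3=(0,0,1,7)
Op 8: merge R0<->R2 -> R0=(0,0,1,5) R2=(0,0,1,5)
Op 9: inc R3 by 3 -> R3=(0,0,1,10) value=11
Op 10: inc R2 by 2 -> R2=(0,0,3,5) value=8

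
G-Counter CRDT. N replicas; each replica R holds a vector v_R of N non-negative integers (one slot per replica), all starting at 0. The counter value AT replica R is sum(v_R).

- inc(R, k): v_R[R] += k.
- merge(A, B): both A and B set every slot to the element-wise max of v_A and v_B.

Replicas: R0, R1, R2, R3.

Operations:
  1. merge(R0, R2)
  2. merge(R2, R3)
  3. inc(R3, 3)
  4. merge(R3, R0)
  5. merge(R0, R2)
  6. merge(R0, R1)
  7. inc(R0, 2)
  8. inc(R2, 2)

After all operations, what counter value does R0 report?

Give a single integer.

Op 1: merge R0<->R2 -> R0=(0,0,0,0) R2=(0,0,0,0)
Op 2: merge R2<->R3 -> R2=(0,0,0,0) R3=(0,0,0,0)
Op 3: inc R3 by 3 -> R3=(0,0,0,3) value=3
Op 4: merge R3<->R0 -> R3=(0,0,0,3) R0=(0,0,0,3)
Op 5: merge R0<->R2 -> R0=(0,0,0,3) R2=(0,0,0,3)
Op 6: merge R0<->R1 -> R0=(0,0,0,3) R1=(0,0,0,3)
Op 7: inc R0 by 2 -> R0=(2,0,0,3) value=5
Op 8: inc R2 by 2 -> R2=(0,0,2,3) value=5

Answer: 5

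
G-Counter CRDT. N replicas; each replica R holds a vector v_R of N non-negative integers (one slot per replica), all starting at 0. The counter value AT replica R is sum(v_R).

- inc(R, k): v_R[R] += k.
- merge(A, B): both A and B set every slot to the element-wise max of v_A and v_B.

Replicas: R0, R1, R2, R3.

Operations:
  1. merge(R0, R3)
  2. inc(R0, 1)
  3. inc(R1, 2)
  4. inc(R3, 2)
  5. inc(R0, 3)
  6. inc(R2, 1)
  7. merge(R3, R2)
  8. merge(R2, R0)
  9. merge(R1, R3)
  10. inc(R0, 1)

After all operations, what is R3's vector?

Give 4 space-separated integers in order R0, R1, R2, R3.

Op 1: merge R0<->R3 -> R0=(0,0,0,0) R3=(0,0,0,0)
Op 2: inc R0 by 1 -> R0=(1,0,0,0) value=1
Op 3: inc R1 by 2 -> R1=(0,2,0,0) value=2
Op 4: inc R3 by 2 -> R3=(0,0,0,2) value=2
Op 5: inc R0 by 3 -> R0=(4,0,0,0) value=4
Op 6: inc R2 by 1 -> R2=(0,0,1,0) value=1
Op 7: merge R3<->R2 -> R3=(0,0,1,2) R2=(0,0,1,2)
Op 8: merge R2<->R0 -> R2=(4,0,1,2) R0=(4,0,1,2)
Op 9: merge R1<->R3 -> R1=(0,2,1,2) R3=(0,2,1,2)
Op 10: inc R0 by 1 -> R0=(5,0,1,2) value=8

Answer: 0 2 1 2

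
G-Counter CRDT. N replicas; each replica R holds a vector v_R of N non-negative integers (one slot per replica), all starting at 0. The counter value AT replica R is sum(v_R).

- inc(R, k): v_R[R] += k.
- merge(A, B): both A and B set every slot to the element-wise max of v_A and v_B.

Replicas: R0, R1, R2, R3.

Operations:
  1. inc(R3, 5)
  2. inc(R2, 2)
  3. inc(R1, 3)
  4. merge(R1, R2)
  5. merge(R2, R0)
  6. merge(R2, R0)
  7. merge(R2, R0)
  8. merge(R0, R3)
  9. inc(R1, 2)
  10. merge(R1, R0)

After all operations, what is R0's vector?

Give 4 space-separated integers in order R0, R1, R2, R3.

Answer: 0 5 2 5

Derivation:
Op 1: inc R3 by 5 -> R3=(0,0,0,5) value=5
Op 2: inc R2 by 2 -> R2=(0,0,2,0) value=2
Op 3: inc R1 by 3 -> R1=(0,3,0,0) value=3
Op 4: merge R1<->R2 -> R1=(0,3,2,0) R2=(0,3,2,0)
Op 5: merge R2<->R0 -> R2=(0,3,2,0) R0=(0,3,2,0)
Op 6: merge R2<->R0 -> R2=(0,3,2,0) R0=(0,3,2,0)
Op 7: merge R2<->R0 -> R2=(0,3,2,0) R0=(0,3,2,0)
Op 8: merge R0<->R3 -> R0=(0,3,2,5) R3=(0,3,2,5)
Op 9: inc R1 by 2 -> R1=(0,5,2,0) value=7
Op 10: merge R1<->R0 -> R1=(0,5,2,5) R0=(0,5,2,5)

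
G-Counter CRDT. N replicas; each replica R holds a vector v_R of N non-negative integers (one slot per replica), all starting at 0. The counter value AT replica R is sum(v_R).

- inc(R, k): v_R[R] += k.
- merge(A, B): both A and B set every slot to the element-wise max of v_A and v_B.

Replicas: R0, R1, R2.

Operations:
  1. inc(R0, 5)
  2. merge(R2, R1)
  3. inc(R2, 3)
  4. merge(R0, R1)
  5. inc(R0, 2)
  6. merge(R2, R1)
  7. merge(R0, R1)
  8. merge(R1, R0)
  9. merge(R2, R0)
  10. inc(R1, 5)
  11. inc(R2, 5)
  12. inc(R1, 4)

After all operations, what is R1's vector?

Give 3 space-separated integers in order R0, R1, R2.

Op 1: inc R0 by 5 -> R0=(5,0,0) value=5
Op 2: merge R2<->R1 -> R2=(0,0,0) R1=(0,0,0)
Op 3: inc R2 by 3 -> R2=(0,0,3) value=3
Op 4: merge R0<->R1 -> R0=(5,0,0) R1=(5,0,0)
Op 5: inc R0 by 2 -> R0=(7,0,0) value=7
Op 6: merge R2<->R1 -> R2=(5,0,3) R1=(5,0,3)
Op 7: merge R0<->R1 -> R0=(7,0,3) R1=(7,0,3)
Op 8: merge R1<->R0 -> R1=(7,0,3) R0=(7,0,3)
Op 9: merge R2<->R0 -> R2=(7,0,3) R0=(7,0,3)
Op 10: inc R1 by 5 -> R1=(7,5,3) value=15
Op 11: inc R2 by 5 -> R2=(7,0,8) value=15
Op 12: inc R1 by 4 -> R1=(7,9,3) value=19

Answer: 7 9 3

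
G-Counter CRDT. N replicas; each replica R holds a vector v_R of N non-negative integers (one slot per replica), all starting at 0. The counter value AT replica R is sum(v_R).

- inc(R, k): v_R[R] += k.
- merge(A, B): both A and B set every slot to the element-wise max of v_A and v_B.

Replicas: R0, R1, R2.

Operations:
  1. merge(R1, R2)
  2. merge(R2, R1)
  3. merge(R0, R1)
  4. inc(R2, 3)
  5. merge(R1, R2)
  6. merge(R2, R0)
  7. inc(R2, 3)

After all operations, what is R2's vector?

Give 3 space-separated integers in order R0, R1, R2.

Answer: 0 0 6

Derivation:
Op 1: merge R1<->R2 -> R1=(0,0,0) R2=(0,0,0)
Op 2: merge R2<->R1 -> R2=(0,0,0) R1=(0,0,0)
Op 3: merge R0<->R1 -> R0=(0,0,0) R1=(0,0,0)
Op 4: inc R2 by 3 -> R2=(0,0,3) value=3
Op 5: merge R1<->R2 -> R1=(0,0,3) R2=(0,0,3)
Op 6: merge R2<->R0 -> R2=(0,0,3) R0=(0,0,3)
Op 7: inc R2 by 3 -> R2=(0,0,6) value=6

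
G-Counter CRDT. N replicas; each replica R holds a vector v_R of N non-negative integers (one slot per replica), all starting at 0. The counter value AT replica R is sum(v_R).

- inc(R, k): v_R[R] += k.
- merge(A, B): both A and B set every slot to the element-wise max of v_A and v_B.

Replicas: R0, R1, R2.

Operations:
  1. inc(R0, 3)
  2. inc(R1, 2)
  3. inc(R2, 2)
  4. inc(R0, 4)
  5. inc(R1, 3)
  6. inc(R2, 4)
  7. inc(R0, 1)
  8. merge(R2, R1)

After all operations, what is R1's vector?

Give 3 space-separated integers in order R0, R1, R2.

Op 1: inc R0 by 3 -> R0=(3,0,0) value=3
Op 2: inc R1 by 2 -> R1=(0,2,0) value=2
Op 3: inc R2 by 2 -> R2=(0,0,2) value=2
Op 4: inc R0 by 4 -> R0=(7,0,0) value=7
Op 5: inc R1 by 3 -> R1=(0,5,0) value=5
Op 6: inc R2 by 4 -> R2=(0,0,6) value=6
Op 7: inc R0 by 1 -> R0=(8,0,0) value=8
Op 8: merge R2<->R1 -> R2=(0,5,6) R1=(0,5,6)

Answer: 0 5 6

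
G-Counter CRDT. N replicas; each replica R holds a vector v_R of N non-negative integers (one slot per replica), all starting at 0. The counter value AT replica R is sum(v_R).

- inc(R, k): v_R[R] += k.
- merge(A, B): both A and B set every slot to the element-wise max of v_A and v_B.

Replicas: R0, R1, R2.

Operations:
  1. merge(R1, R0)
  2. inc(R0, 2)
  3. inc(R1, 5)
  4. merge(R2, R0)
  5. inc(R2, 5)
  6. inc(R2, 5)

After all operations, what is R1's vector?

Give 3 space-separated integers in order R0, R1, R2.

Answer: 0 5 0

Derivation:
Op 1: merge R1<->R0 -> R1=(0,0,0) R0=(0,0,0)
Op 2: inc R0 by 2 -> R0=(2,0,0) value=2
Op 3: inc R1 by 5 -> R1=(0,5,0) value=5
Op 4: merge R2<->R0 -> R2=(2,0,0) R0=(2,0,0)
Op 5: inc R2 by 5 -> R2=(2,0,5) value=7
Op 6: inc R2 by 5 -> R2=(2,0,10) value=12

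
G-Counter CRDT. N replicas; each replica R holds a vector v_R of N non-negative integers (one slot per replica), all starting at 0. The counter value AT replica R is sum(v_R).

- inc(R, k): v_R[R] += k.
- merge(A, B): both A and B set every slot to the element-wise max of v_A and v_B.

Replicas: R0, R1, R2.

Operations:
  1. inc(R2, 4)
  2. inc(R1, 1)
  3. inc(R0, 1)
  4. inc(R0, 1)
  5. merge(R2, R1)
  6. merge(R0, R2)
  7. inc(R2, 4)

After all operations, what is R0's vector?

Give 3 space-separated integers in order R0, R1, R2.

Op 1: inc R2 by 4 -> R2=(0,0,4) value=4
Op 2: inc R1 by 1 -> R1=(0,1,0) value=1
Op 3: inc R0 by 1 -> R0=(1,0,0) value=1
Op 4: inc R0 by 1 -> R0=(2,0,0) value=2
Op 5: merge R2<->R1 -> R2=(0,1,4) R1=(0,1,4)
Op 6: merge R0<->R2 -> R0=(2,1,4) R2=(2,1,4)
Op 7: inc R2 by 4 -> R2=(2,1,8) value=11

Answer: 2 1 4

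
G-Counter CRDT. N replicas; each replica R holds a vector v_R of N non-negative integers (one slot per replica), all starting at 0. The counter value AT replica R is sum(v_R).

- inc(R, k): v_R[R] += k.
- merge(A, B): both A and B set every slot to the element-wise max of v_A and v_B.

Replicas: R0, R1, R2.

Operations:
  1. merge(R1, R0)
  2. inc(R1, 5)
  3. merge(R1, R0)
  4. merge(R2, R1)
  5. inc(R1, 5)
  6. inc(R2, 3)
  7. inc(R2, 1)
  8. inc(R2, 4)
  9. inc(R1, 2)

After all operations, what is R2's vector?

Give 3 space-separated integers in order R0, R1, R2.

Answer: 0 5 8

Derivation:
Op 1: merge R1<->R0 -> R1=(0,0,0) R0=(0,0,0)
Op 2: inc R1 by 5 -> R1=(0,5,0) value=5
Op 3: merge R1<->R0 -> R1=(0,5,0) R0=(0,5,0)
Op 4: merge R2<->R1 -> R2=(0,5,0) R1=(0,5,0)
Op 5: inc R1 by 5 -> R1=(0,10,0) value=10
Op 6: inc R2 by 3 -> R2=(0,5,3) value=8
Op 7: inc R2 by 1 -> R2=(0,5,4) value=9
Op 8: inc R2 by 4 -> R2=(0,5,8) value=13
Op 9: inc R1 by 2 -> R1=(0,12,0) value=12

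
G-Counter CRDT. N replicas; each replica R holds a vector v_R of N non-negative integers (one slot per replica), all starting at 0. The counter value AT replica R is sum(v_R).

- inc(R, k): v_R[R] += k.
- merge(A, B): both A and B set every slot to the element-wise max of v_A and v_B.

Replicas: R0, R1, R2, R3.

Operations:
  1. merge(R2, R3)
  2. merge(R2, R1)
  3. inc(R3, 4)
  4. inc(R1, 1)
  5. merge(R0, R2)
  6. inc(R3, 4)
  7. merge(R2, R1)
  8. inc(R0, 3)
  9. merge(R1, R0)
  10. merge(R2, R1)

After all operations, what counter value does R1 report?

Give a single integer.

Op 1: merge R2<->R3 -> R2=(0,0,0,0) R3=(0,0,0,0)
Op 2: merge R2<->R1 -> R2=(0,0,0,0) R1=(0,0,0,0)
Op 3: inc R3 by 4 -> R3=(0,0,0,4) value=4
Op 4: inc R1 by 1 -> R1=(0,1,0,0) value=1
Op 5: merge R0<->R2 -> R0=(0,0,0,0) R2=(0,0,0,0)
Op 6: inc R3 by 4 -> R3=(0,0,0,8) value=8
Op 7: merge R2<->R1 -> R2=(0,1,0,0) R1=(0,1,0,0)
Op 8: inc R0 by 3 -> R0=(3,0,0,0) value=3
Op 9: merge R1<->R0 -> R1=(3,1,0,0) R0=(3,1,0,0)
Op 10: merge R2<->R1 -> R2=(3,1,0,0) R1=(3,1,0,0)

Answer: 4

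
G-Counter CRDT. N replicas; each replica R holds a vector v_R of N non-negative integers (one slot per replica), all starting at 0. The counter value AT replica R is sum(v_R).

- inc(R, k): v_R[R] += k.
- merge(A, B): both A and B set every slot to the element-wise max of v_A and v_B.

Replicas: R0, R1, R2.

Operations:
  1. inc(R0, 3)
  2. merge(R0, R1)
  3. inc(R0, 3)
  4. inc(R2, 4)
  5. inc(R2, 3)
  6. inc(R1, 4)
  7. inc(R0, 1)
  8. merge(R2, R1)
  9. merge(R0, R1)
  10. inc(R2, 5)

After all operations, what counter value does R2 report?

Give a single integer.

Op 1: inc R0 by 3 -> R0=(3,0,0) value=3
Op 2: merge R0<->R1 -> R0=(3,0,0) R1=(3,0,0)
Op 3: inc R0 by 3 -> R0=(6,0,0) value=6
Op 4: inc R2 by 4 -> R2=(0,0,4) value=4
Op 5: inc R2 by 3 -> R2=(0,0,7) value=7
Op 6: inc R1 by 4 -> R1=(3,4,0) value=7
Op 7: inc R0 by 1 -> R0=(7,0,0) value=7
Op 8: merge R2<->R1 -> R2=(3,4,7) R1=(3,4,7)
Op 9: merge R0<->R1 -> R0=(7,4,7) R1=(7,4,7)
Op 10: inc R2 by 5 -> R2=(3,4,12) value=19

Answer: 19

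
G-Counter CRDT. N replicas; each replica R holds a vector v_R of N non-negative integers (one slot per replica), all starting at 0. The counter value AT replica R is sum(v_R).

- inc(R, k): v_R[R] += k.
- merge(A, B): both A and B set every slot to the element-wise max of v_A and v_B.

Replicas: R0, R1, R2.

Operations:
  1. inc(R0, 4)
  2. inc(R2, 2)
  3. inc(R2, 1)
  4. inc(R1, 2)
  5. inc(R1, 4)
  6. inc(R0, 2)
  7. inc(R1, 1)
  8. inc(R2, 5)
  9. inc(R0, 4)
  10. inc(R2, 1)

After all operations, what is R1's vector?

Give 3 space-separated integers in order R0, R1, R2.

Op 1: inc R0 by 4 -> R0=(4,0,0) value=4
Op 2: inc R2 by 2 -> R2=(0,0,2) value=2
Op 3: inc R2 by 1 -> R2=(0,0,3) value=3
Op 4: inc R1 by 2 -> R1=(0,2,0) value=2
Op 5: inc R1 by 4 -> R1=(0,6,0) value=6
Op 6: inc R0 by 2 -> R0=(6,0,0) value=6
Op 7: inc R1 by 1 -> R1=(0,7,0) value=7
Op 8: inc R2 by 5 -> R2=(0,0,8) value=8
Op 9: inc R0 by 4 -> R0=(10,0,0) value=10
Op 10: inc R2 by 1 -> R2=(0,0,9) value=9

Answer: 0 7 0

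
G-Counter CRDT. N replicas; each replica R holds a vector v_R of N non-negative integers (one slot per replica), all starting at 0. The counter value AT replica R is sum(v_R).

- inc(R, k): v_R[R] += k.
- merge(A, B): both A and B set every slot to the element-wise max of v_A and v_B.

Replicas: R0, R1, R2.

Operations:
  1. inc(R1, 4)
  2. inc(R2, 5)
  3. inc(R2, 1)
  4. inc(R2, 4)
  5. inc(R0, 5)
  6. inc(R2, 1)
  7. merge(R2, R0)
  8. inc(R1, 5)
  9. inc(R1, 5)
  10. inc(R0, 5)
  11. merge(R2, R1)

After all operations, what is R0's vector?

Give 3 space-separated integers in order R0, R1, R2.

Op 1: inc R1 by 4 -> R1=(0,4,0) value=4
Op 2: inc R2 by 5 -> R2=(0,0,5) value=5
Op 3: inc R2 by 1 -> R2=(0,0,6) value=6
Op 4: inc R2 by 4 -> R2=(0,0,10) value=10
Op 5: inc R0 by 5 -> R0=(5,0,0) value=5
Op 6: inc R2 by 1 -> R2=(0,0,11) value=11
Op 7: merge R2<->R0 -> R2=(5,0,11) R0=(5,0,11)
Op 8: inc R1 by 5 -> R1=(0,9,0) value=9
Op 9: inc R1 by 5 -> R1=(0,14,0) value=14
Op 10: inc R0 by 5 -> R0=(10,0,11) value=21
Op 11: merge R2<->R1 -> R2=(5,14,11) R1=(5,14,11)

Answer: 10 0 11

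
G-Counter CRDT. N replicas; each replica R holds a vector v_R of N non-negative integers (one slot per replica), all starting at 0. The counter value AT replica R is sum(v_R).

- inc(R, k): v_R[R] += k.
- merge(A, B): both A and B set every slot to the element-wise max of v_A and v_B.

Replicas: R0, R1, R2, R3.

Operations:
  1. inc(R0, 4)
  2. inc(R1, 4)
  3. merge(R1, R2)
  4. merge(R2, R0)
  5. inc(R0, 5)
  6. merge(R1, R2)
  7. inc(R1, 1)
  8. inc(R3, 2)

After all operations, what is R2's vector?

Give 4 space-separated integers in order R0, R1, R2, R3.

Answer: 4 4 0 0

Derivation:
Op 1: inc R0 by 4 -> R0=(4,0,0,0) value=4
Op 2: inc R1 by 4 -> R1=(0,4,0,0) value=4
Op 3: merge R1<->R2 -> R1=(0,4,0,0) R2=(0,4,0,0)
Op 4: merge R2<->R0 -> R2=(4,4,0,0) R0=(4,4,0,0)
Op 5: inc R0 by 5 -> R0=(9,4,0,0) value=13
Op 6: merge R1<->R2 -> R1=(4,4,0,0) R2=(4,4,0,0)
Op 7: inc R1 by 1 -> R1=(4,5,0,0) value=9
Op 8: inc R3 by 2 -> R3=(0,0,0,2) value=2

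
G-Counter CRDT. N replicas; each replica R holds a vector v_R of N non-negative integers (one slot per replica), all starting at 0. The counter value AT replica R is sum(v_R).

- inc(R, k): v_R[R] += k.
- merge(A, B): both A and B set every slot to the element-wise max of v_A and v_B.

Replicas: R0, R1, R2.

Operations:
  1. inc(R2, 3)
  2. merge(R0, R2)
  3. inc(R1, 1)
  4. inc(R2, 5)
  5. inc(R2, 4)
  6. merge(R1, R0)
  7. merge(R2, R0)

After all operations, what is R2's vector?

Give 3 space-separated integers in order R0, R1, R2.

Answer: 0 1 12

Derivation:
Op 1: inc R2 by 3 -> R2=(0,0,3) value=3
Op 2: merge R0<->R2 -> R0=(0,0,3) R2=(0,0,3)
Op 3: inc R1 by 1 -> R1=(0,1,0) value=1
Op 4: inc R2 by 5 -> R2=(0,0,8) value=8
Op 5: inc R2 by 4 -> R2=(0,0,12) value=12
Op 6: merge R1<->R0 -> R1=(0,1,3) R0=(0,1,3)
Op 7: merge R2<->R0 -> R2=(0,1,12) R0=(0,1,12)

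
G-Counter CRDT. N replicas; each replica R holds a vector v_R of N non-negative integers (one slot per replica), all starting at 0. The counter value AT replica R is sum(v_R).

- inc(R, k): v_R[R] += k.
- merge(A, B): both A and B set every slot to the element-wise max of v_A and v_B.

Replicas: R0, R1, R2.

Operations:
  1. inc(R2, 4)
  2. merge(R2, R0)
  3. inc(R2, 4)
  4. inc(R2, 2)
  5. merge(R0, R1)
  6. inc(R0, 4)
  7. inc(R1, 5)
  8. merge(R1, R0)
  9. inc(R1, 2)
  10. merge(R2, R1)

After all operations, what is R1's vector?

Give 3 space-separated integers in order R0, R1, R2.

Op 1: inc R2 by 4 -> R2=(0,0,4) value=4
Op 2: merge R2<->R0 -> R2=(0,0,4) R0=(0,0,4)
Op 3: inc R2 by 4 -> R2=(0,0,8) value=8
Op 4: inc R2 by 2 -> R2=(0,0,10) value=10
Op 5: merge R0<->R1 -> R0=(0,0,4) R1=(0,0,4)
Op 6: inc R0 by 4 -> R0=(4,0,4) value=8
Op 7: inc R1 by 5 -> R1=(0,5,4) value=9
Op 8: merge R1<->R0 -> R1=(4,5,4) R0=(4,5,4)
Op 9: inc R1 by 2 -> R1=(4,7,4) value=15
Op 10: merge R2<->R1 -> R2=(4,7,10) R1=(4,7,10)

Answer: 4 7 10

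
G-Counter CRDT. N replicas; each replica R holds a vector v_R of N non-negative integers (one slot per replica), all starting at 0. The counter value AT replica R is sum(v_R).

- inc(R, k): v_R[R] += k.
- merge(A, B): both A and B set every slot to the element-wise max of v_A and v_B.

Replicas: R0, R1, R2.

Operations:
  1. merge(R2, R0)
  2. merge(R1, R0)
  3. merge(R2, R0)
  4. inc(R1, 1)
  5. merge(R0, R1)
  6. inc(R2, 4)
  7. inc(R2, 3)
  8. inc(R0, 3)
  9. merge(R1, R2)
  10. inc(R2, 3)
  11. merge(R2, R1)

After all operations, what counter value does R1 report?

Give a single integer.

Answer: 11

Derivation:
Op 1: merge R2<->R0 -> R2=(0,0,0) R0=(0,0,0)
Op 2: merge R1<->R0 -> R1=(0,0,0) R0=(0,0,0)
Op 3: merge R2<->R0 -> R2=(0,0,0) R0=(0,0,0)
Op 4: inc R1 by 1 -> R1=(0,1,0) value=1
Op 5: merge R0<->R1 -> R0=(0,1,0) R1=(0,1,0)
Op 6: inc R2 by 4 -> R2=(0,0,4) value=4
Op 7: inc R2 by 3 -> R2=(0,0,7) value=7
Op 8: inc R0 by 3 -> R0=(3,1,0) value=4
Op 9: merge R1<->R2 -> R1=(0,1,7) R2=(0,1,7)
Op 10: inc R2 by 3 -> R2=(0,1,10) value=11
Op 11: merge R2<->R1 -> R2=(0,1,10) R1=(0,1,10)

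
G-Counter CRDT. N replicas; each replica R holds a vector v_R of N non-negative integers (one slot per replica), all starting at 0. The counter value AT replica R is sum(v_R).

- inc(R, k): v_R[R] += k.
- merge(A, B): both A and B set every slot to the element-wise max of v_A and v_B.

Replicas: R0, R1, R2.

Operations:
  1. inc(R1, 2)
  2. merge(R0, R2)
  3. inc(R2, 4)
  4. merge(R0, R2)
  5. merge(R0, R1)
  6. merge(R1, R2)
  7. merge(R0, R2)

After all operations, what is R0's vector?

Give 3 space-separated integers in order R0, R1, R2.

Answer: 0 2 4

Derivation:
Op 1: inc R1 by 2 -> R1=(0,2,0) value=2
Op 2: merge R0<->R2 -> R0=(0,0,0) R2=(0,0,0)
Op 3: inc R2 by 4 -> R2=(0,0,4) value=4
Op 4: merge R0<->R2 -> R0=(0,0,4) R2=(0,0,4)
Op 5: merge R0<->R1 -> R0=(0,2,4) R1=(0,2,4)
Op 6: merge R1<->R2 -> R1=(0,2,4) R2=(0,2,4)
Op 7: merge R0<->R2 -> R0=(0,2,4) R2=(0,2,4)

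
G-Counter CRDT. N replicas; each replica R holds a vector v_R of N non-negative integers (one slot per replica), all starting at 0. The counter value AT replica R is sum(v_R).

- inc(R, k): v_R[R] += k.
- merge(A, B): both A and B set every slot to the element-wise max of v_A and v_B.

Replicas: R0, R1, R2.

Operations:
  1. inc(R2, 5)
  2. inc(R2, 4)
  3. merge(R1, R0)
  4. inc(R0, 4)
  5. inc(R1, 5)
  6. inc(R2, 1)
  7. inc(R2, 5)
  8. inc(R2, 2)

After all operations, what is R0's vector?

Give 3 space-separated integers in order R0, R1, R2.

Answer: 4 0 0

Derivation:
Op 1: inc R2 by 5 -> R2=(0,0,5) value=5
Op 2: inc R2 by 4 -> R2=(0,0,9) value=9
Op 3: merge R1<->R0 -> R1=(0,0,0) R0=(0,0,0)
Op 4: inc R0 by 4 -> R0=(4,0,0) value=4
Op 5: inc R1 by 5 -> R1=(0,5,0) value=5
Op 6: inc R2 by 1 -> R2=(0,0,10) value=10
Op 7: inc R2 by 5 -> R2=(0,0,15) value=15
Op 8: inc R2 by 2 -> R2=(0,0,17) value=17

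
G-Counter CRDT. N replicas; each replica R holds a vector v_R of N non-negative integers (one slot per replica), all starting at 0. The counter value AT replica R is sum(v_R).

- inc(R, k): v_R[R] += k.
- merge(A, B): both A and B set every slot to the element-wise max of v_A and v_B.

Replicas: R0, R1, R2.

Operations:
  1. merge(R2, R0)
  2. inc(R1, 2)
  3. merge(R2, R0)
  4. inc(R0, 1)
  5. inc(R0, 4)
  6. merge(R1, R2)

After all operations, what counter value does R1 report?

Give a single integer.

Op 1: merge R2<->R0 -> R2=(0,0,0) R0=(0,0,0)
Op 2: inc R1 by 2 -> R1=(0,2,0) value=2
Op 3: merge R2<->R0 -> R2=(0,0,0) R0=(0,0,0)
Op 4: inc R0 by 1 -> R0=(1,0,0) value=1
Op 5: inc R0 by 4 -> R0=(5,0,0) value=5
Op 6: merge R1<->R2 -> R1=(0,2,0) R2=(0,2,0)

Answer: 2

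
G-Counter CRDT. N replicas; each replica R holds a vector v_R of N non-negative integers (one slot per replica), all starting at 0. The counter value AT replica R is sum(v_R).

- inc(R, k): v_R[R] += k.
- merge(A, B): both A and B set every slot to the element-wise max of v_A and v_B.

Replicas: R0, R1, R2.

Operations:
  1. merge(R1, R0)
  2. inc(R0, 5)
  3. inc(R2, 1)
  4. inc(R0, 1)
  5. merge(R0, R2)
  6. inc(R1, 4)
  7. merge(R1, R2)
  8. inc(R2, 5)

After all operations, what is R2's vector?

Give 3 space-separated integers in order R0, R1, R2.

Op 1: merge R1<->R0 -> R1=(0,0,0) R0=(0,0,0)
Op 2: inc R0 by 5 -> R0=(5,0,0) value=5
Op 3: inc R2 by 1 -> R2=(0,0,1) value=1
Op 4: inc R0 by 1 -> R0=(6,0,0) value=6
Op 5: merge R0<->R2 -> R0=(6,0,1) R2=(6,0,1)
Op 6: inc R1 by 4 -> R1=(0,4,0) value=4
Op 7: merge R1<->R2 -> R1=(6,4,1) R2=(6,4,1)
Op 8: inc R2 by 5 -> R2=(6,4,6) value=16

Answer: 6 4 6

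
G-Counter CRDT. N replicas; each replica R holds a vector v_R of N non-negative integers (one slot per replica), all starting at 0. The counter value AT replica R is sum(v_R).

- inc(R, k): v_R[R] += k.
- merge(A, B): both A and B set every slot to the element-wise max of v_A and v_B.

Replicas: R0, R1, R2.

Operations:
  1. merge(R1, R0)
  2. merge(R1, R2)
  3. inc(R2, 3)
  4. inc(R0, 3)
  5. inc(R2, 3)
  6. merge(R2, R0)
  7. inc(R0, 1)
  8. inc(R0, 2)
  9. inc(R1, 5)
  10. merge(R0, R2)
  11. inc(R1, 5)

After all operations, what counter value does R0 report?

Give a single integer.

Answer: 12

Derivation:
Op 1: merge R1<->R0 -> R1=(0,0,0) R0=(0,0,0)
Op 2: merge R1<->R2 -> R1=(0,0,0) R2=(0,0,0)
Op 3: inc R2 by 3 -> R2=(0,0,3) value=3
Op 4: inc R0 by 3 -> R0=(3,0,0) value=3
Op 5: inc R2 by 3 -> R2=(0,0,6) value=6
Op 6: merge R2<->R0 -> R2=(3,0,6) R0=(3,0,6)
Op 7: inc R0 by 1 -> R0=(4,0,6) value=10
Op 8: inc R0 by 2 -> R0=(6,0,6) value=12
Op 9: inc R1 by 5 -> R1=(0,5,0) value=5
Op 10: merge R0<->R2 -> R0=(6,0,6) R2=(6,0,6)
Op 11: inc R1 by 5 -> R1=(0,10,0) value=10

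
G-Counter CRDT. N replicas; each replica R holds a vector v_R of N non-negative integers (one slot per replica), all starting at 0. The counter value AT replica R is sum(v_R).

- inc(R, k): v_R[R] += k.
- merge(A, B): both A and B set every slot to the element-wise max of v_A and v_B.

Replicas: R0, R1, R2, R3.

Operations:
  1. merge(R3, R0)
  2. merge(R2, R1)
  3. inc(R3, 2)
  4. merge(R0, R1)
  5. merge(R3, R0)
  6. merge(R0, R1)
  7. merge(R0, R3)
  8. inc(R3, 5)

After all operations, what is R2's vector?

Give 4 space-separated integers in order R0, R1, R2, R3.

Answer: 0 0 0 0

Derivation:
Op 1: merge R3<->R0 -> R3=(0,0,0,0) R0=(0,0,0,0)
Op 2: merge R2<->R1 -> R2=(0,0,0,0) R1=(0,0,0,0)
Op 3: inc R3 by 2 -> R3=(0,0,0,2) value=2
Op 4: merge R0<->R1 -> R0=(0,0,0,0) R1=(0,0,0,0)
Op 5: merge R3<->R0 -> R3=(0,0,0,2) R0=(0,0,0,2)
Op 6: merge R0<->R1 -> R0=(0,0,0,2) R1=(0,0,0,2)
Op 7: merge R0<->R3 -> R0=(0,0,0,2) R3=(0,0,0,2)
Op 8: inc R3 by 5 -> R3=(0,0,0,7) value=7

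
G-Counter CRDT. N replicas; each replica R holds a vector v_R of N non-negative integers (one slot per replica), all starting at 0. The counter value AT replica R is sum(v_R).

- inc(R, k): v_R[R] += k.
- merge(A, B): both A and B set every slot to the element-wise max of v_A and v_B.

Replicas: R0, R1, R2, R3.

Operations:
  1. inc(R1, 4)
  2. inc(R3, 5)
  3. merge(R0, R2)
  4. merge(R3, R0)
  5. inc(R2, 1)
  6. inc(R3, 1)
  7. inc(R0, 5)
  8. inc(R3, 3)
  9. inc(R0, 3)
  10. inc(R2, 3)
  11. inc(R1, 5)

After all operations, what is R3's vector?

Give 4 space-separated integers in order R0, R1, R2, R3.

Op 1: inc R1 by 4 -> R1=(0,4,0,0) value=4
Op 2: inc R3 by 5 -> R3=(0,0,0,5) value=5
Op 3: merge R0<->R2 -> R0=(0,0,0,0) R2=(0,0,0,0)
Op 4: merge R3<->R0 -> R3=(0,0,0,5) R0=(0,0,0,5)
Op 5: inc R2 by 1 -> R2=(0,0,1,0) value=1
Op 6: inc R3 by 1 -> R3=(0,0,0,6) value=6
Op 7: inc R0 by 5 -> R0=(5,0,0,5) value=10
Op 8: inc R3 by 3 -> R3=(0,0,0,9) value=9
Op 9: inc R0 by 3 -> R0=(8,0,0,5) value=13
Op 10: inc R2 by 3 -> R2=(0,0,4,0) value=4
Op 11: inc R1 by 5 -> R1=(0,9,0,0) value=9

Answer: 0 0 0 9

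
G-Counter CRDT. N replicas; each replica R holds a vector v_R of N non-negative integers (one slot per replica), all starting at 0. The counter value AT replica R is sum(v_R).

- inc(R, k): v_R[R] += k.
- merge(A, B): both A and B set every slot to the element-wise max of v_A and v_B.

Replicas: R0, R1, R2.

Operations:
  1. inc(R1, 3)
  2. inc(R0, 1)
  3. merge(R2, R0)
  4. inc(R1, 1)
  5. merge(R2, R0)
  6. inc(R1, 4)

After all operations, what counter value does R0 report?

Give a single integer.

Op 1: inc R1 by 3 -> R1=(0,3,0) value=3
Op 2: inc R0 by 1 -> R0=(1,0,0) value=1
Op 3: merge R2<->R0 -> R2=(1,0,0) R0=(1,0,0)
Op 4: inc R1 by 1 -> R1=(0,4,0) value=4
Op 5: merge R2<->R0 -> R2=(1,0,0) R0=(1,0,0)
Op 6: inc R1 by 4 -> R1=(0,8,0) value=8

Answer: 1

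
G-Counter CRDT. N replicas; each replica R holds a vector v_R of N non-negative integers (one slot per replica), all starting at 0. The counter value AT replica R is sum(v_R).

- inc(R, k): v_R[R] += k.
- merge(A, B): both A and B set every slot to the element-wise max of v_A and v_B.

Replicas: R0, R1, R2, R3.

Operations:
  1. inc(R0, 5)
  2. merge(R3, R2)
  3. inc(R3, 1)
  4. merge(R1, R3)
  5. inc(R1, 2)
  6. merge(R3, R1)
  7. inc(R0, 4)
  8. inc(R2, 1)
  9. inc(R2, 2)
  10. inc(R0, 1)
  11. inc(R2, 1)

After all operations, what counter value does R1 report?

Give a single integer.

Op 1: inc R0 by 5 -> R0=(5,0,0,0) value=5
Op 2: merge R3<->R2 -> R3=(0,0,0,0) R2=(0,0,0,0)
Op 3: inc R3 by 1 -> R3=(0,0,0,1) value=1
Op 4: merge R1<->R3 -> R1=(0,0,0,1) R3=(0,0,0,1)
Op 5: inc R1 by 2 -> R1=(0,2,0,1) value=3
Op 6: merge R3<->R1 -> R3=(0,2,0,1) R1=(0,2,0,1)
Op 7: inc R0 by 4 -> R0=(9,0,0,0) value=9
Op 8: inc R2 by 1 -> R2=(0,0,1,0) value=1
Op 9: inc R2 by 2 -> R2=(0,0,3,0) value=3
Op 10: inc R0 by 1 -> R0=(10,0,0,0) value=10
Op 11: inc R2 by 1 -> R2=(0,0,4,0) value=4

Answer: 3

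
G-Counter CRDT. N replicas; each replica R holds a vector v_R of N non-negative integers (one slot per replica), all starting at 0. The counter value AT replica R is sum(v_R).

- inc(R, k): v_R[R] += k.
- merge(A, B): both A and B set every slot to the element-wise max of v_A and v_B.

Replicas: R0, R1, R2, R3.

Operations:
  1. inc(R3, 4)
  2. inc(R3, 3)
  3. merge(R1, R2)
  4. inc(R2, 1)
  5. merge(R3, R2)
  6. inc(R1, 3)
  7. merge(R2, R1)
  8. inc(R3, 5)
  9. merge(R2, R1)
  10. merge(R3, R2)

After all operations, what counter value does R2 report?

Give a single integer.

Answer: 16

Derivation:
Op 1: inc R3 by 4 -> R3=(0,0,0,4) value=4
Op 2: inc R3 by 3 -> R3=(0,0,0,7) value=7
Op 3: merge R1<->R2 -> R1=(0,0,0,0) R2=(0,0,0,0)
Op 4: inc R2 by 1 -> R2=(0,0,1,0) value=1
Op 5: merge R3<->R2 -> R3=(0,0,1,7) R2=(0,0,1,7)
Op 6: inc R1 by 3 -> R1=(0,3,0,0) value=3
Op 7: merge R2<->R1 -> R2=(0,3,1,7) R1=(0,3,1,7)
Op 8: inc R3 by 5 -> R3=(0,0,1,12) value=13
Op 9: merge R2<->R1 -> R2=(0,3,1,7) R1=(0,3,1,7)
Op 10: merge R3<->R2 -> R3=(0,3,1,12) R2=(0,3,1,12)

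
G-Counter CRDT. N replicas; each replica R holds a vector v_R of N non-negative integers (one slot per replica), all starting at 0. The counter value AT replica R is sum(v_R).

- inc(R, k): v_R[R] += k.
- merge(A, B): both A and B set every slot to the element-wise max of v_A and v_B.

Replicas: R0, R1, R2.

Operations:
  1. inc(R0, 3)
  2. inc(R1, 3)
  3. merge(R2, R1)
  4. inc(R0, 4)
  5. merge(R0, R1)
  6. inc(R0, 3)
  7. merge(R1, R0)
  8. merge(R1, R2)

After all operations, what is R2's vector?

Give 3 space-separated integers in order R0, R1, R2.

Op 1: inc R0 by 3 -> R0=(3,0,0) value=3
Op 2: inc R1 by 3 -> R1=(0,3,0) value=3
Op 3: merge R2<->R1 -> R2=(0,3,0) R1=(0,3,0)
Op 4: inc R0 by 4 -> R0=(7,0,0) value=7
Op 5: merge R0<->R1 -> R0=(7,3,0) R1=(7,3,0)
Op 6: inc R0 by 3 -> R0=(10,3,0) value=13
Op 7: merge R1<->R0 -> R1=(10,3,0) R0=(10,3,0)
Op 8: merge R1<->R2 -> R1=(10,3,0) R2=(10,3,0)

Answer: 10 3 0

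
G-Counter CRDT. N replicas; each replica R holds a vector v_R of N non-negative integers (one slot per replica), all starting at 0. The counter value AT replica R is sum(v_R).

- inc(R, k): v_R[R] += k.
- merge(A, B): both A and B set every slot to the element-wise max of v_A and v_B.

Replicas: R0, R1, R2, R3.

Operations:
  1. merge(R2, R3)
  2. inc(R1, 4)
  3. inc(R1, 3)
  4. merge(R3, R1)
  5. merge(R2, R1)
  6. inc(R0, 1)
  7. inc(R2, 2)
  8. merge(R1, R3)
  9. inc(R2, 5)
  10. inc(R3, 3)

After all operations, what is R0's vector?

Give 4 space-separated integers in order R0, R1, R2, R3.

Op 1: merge R2<->R3 -> R2=(0,0,0,0) R3=(0,0,0,0)
Op 2: inc R1 by 4 -> R1=(0,4,0,0) value=4
Op 3: inc R1 by 3 -> R1=(0,7,0,0) value=7
Op 4: merge R3<->R1 -> R3=(0,7,0,0) R1=(0,7,0,0)
Op 5: merge R2<->R1 -> R2=(0,7,0,0) R1=(0,7,0,0)
Op 6: inc R0 by 1 -> R0=(1,0,0,0) value=1
Op 7: inc R2 by 2 -> R2=(0,7,2,0) value=9
Op 8: merge R1<->R3 -> R1=(0,7,0,0) R3=(0,7,0,0)
Op 9: inc R2 by 5 -> R2=(0,7,7,0) value=14
Op 10: inc R3 by 3 -> R3=(0,7,0,3) value=10

Answer: 1 0 0 0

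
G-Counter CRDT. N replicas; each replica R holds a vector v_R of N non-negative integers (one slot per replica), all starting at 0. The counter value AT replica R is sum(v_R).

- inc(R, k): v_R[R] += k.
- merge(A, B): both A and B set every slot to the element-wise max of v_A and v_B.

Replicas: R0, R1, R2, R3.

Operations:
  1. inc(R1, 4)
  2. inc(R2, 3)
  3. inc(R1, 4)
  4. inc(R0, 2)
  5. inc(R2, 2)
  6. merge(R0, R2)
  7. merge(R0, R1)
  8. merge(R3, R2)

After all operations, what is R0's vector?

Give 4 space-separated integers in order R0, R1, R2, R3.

Op 1: inc R1 by 4 -> R1=(0,4,0,0) value=4
Op 2: inc R2 by 3 -> R2=(0,0,3,0) value=3
Op 3: inc R1 by 4 -> R1=(0,8,0,0) value=8
Op 4: inc R0 by 2 -> R0=(2,0,0,0) value=2
Op 5: inc R2 by 2 -> R2=(0,0,5,0) value=5
Op 6: merge R0<->R2 -> R0=(2,0,5,0) R2=(2,0,5,0)
Op 7: merge R0<->R1 -> R0=(2,8,5,0) R1=(2,8,5,0)
Op 8: merge R3<->R2 -> R3=(2,0,5,0) R2=(2,0,5,0)

Answer: 2 8 5 0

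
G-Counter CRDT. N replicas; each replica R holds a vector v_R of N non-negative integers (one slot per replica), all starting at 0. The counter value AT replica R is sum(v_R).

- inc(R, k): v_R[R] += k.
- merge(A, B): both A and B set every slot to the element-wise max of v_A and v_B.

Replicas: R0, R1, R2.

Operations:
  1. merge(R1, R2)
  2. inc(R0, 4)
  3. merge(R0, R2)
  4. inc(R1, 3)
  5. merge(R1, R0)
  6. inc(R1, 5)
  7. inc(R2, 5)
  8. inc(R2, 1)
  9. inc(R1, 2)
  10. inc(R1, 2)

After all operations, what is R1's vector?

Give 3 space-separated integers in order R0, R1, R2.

Op 1: merge R1<->R2 -> R1=(0,0,0) R2=(0,0,0)
Op 2: inc R0 by 4 -> R0=(4,0,0) value=4
Op 3: merge R0<->R2 -> R0=(4,0,0) R2=(4,0,0)
Op 4: inc R1 by 3 -> R1=(0,3,0) value=3
Op 5: merge R1<->R0 -> R1=(4,3,0) R0=(4,3,0)
Op 6: inc R1 by 5 -> R1=(4,8,0) value=12
Op 7: inc R2 by 5 -> R2=(4,0,5) value=9
Op 8: inc R2 by 1 -> R2=(4,0,6) value=10
Op 9: inc R1 by 2 -> R1=(4,10,0) value=14
Op 10: inc R1 by 2 -> R1=(4,12,0) value=16

Answer: 4 12 0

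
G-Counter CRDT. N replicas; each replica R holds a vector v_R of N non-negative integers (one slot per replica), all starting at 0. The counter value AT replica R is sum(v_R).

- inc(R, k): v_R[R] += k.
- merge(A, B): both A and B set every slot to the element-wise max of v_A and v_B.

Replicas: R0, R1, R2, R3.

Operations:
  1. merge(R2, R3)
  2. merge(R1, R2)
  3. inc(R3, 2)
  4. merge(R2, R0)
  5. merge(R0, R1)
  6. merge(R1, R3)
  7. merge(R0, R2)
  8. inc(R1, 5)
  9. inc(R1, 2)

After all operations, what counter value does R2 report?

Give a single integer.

Answer: 0

Derivation:
Op 1: merge R2<->R3 -> R2=(0,0,0,0) R3=(0,0,0,0)
Op 2: merge R1<->R2 -> R1=(0,0,0,0) R2=(0,0,0,0)
Op 3: inc R3 by 2 -> R3=(0,0,0,2) value=2
Op 4: merge R2<->R0 -> R2=(0,0,0,0) R0=(0,0,0,0)
Op 5: merge R0<->R1 -> R0=(0,0,0,0) R1=(0,0,0,0)
Op 6: merge R1<->R3 -> R1=(0,0,0,2) R3=(0,0,0,2)
Op 7: merge R0<->R2 -> R0=(0,0,0,0) R2=(0,0,0,0)
Op 8: inc R1 by 5 -> R1=(0,5,0,2) value=7
Op 9: inc R1 by 2 -> R1=(0,7,0,2) value=9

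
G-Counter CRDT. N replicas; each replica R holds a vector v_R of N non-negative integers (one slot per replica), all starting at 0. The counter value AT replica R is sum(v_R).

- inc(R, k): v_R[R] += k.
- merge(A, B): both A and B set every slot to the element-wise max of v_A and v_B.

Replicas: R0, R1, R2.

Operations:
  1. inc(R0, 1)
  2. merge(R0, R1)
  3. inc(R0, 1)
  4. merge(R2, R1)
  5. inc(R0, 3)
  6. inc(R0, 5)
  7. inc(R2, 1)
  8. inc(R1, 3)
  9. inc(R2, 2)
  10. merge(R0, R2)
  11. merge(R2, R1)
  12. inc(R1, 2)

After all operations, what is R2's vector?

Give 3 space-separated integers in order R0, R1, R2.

Op 1: inc R0 by 1 -> R0=(1,0,0) value=1
Op 2: merge R0<->R1 -> R0=(1,0,0) R1=(1,0,0)
Op 3: inc R0 by 1 -> R0=(2,0,0) value=2
Op 4: merge R2<->R1 -> R2=(1,0,0) R1=(1,0,0)
Op 5: inc R0 by 3 -> R0=(5,0,0) value=5
Op 6: inc R0 by 5 -> R0=(10,0,0) value=10
Op 7: inc R2 by 1 -> R2=(1,0,1) value=2
Op 8: inc R1 by 3 -> R1=(1,3,0) value=4
Op 9: inc R2 by 2 -> R2=(1,0,3) value=4
Op 10: merge R0<->R2 -> R0=(10,0,3) R2=(10,0,3)
Op 11: merge R2<->R1 -> R2=(10,3,3) R1=(10,3,3)
Op 12: inc R1 by 2 -> R1=(10,5,3) value=18

Answer: 10 3 3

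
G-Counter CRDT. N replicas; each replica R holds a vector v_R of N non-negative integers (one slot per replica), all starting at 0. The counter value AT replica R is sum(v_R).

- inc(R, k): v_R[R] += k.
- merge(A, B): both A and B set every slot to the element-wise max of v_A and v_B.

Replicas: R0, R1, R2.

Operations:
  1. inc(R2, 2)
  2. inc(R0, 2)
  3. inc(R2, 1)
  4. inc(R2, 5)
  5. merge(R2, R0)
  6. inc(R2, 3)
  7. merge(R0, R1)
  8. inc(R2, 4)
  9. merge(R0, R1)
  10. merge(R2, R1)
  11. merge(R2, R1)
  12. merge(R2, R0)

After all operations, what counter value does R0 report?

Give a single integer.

Answer: 17

Derivation:
Op 1: inc R2 by 2 -> R2=(0,0,2) value=2
Op 2: inc R0 by 2 -> R0=(2,0,0) value=2
Op 3: inc R2 by 1 -> R2=(0,0,3) value=3
Op 4: inc R2 by 5 -> R2=(0,0,8) value=8
Op 5: merge R2<->R0 -> R2=(2,0,8) R0=(2,0,8)
Op 6: inc R2 by 3 -> R2=(2,0,11) value=13
Op 7: merge R0<->R1 -> R0=(2,0,8) R1=(2,0,8)
Op 8: inc R2 by 4 -> R2=(2,0,15) value=17
Op 9: merge R0<->R1 -> R0=(2,0,8) R1=(2,0,8)
Op 10: merge R2<->R1 -> R2=(2,0,15) R1=(2,0,15)
Op 11: merge R2<->R1 -> R2=(2,0,15) R1=(2,0,15)
Op 12: merge R2<->R0 -> R2=(2,0,15) R0=(2,0,15)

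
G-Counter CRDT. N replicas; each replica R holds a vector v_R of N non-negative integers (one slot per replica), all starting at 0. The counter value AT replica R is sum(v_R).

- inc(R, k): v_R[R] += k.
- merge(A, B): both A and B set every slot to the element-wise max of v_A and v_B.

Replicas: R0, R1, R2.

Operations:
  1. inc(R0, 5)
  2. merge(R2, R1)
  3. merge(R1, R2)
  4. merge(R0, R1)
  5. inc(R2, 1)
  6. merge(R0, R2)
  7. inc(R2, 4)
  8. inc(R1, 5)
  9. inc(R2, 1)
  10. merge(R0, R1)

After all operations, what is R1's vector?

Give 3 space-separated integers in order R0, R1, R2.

Op 1: inc R0 by 5 -> R0=(5,0,0) value=5
Op 2: merge R2<->R1 -> R2=(0,0,0) R1=(0,0,0)
Op 3: merge R1<->R2 -> R1=(0,0,0) R2=(0,0,0)
Op 4: merge R0<->R1 -> R0=(5,0,0) R1=(5,0,0)
Op 5: inc R2 by 1 -> R2=(0,0,1) value=1
Op 6: merge R0<->R2 -> R0=(5,0,1) R2=(5,0,1)
Op 7: inc R2 by 4 -> R2=(5,0,5) value=10
Op 8: inc R1 by 5 -> R1=(5,5,0) value=10
Op 9: inc R2 by 1 -> R2=(5,0,6) value=11
Op 10: merge R0<->R1 -> R0=(5,5,1) R1=(5,5,1)

Answer: 5 5 1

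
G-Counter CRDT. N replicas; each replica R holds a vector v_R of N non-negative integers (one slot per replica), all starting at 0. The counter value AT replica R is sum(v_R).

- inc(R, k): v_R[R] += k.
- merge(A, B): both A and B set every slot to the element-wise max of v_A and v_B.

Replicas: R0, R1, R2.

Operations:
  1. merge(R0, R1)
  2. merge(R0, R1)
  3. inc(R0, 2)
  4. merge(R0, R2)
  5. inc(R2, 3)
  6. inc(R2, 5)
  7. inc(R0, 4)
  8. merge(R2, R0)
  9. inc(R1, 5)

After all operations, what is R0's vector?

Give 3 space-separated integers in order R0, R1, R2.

Op 1: merge R0<->R1 -> R0=(0,0,0) R1=(0,0,0)
Op 2: merge R0<->R1 -> R0=(0,0,0) R1=(0,0,0)
Op 3: inc R0 by 2 -> R0=(2,0,0) value=2
Op 4: merge R0<->R2 -> R0=(2,0,0) R2=(2,0,0)
Op 5: inc R2 by 3 -> R2=(2,0,3) value=5
Op 6: inc R2 by 5 -> R2=(2,0,8) value=10
Op 7: inc R0 by 4 -> R0=(6,0,0) value=6
Op 8: merge R2<->R0 -> R2=(6,0,8) R0=(6,0,8)
Op 9: inc R1 by 5 -> R1=(0,5,0) value=5

Answer: 6 0 8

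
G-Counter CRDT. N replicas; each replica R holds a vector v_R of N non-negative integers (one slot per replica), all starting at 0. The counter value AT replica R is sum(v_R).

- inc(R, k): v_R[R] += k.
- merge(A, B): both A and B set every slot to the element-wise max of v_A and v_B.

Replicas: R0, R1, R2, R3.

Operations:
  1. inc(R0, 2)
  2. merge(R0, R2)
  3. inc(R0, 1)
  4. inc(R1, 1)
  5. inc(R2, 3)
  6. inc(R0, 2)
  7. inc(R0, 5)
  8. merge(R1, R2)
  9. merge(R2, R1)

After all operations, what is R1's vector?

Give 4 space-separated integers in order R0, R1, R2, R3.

Op 1: inc R0 by 2 -> R0=(2,0,0,0) value=2
Op 2: merge R0<->R2 -> R0=(2,0,0,0) R2=(2,0,0,0)
Op 3: inc R0 by 1 -> R0=(3,0,0,0) value=3
Op 4: inc R1 by 1 -> R1=(0,1,0,0) value=1
Op 5: inc R2 by 3 -> R2=(2,0,3,0) value=5
Op 6: inc R0 by 2 -> R0=(5,0,0,0) value=5
Op 7: inc R0 by 5 -> R0=(10,0,0,0) value=10
Op 8: merge R1<->R2 -> R1=(2,1,3,0) R2=(2,1,3,0)
Op 9: merge R2<->R1 -> R2=(2,1,3,0) R1=(2,1,3,0)

Answer: 2 1 3 0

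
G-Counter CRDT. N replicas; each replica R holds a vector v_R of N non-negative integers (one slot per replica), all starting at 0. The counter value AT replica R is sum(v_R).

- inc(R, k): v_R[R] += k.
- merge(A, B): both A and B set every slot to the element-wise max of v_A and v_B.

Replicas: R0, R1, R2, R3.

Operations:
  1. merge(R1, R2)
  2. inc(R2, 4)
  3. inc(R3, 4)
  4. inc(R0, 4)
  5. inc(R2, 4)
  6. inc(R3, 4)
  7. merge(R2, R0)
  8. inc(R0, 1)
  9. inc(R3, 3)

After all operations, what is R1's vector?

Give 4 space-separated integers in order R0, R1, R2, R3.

Answer: 0 0 0 0

Derivation:
Op 1: merge R1<->R2 -> R1=(0,0,0,0) R2=(0,0,0,0)
Op 2: inc R2 by 4 -> R2=(0,0,4,0) value=4
Op 3: inc R3 by 4 -> R3=(0,0,0,4) value=4
Op 4: inc R0 by 4 -> R0=(4,0,0,0) value=4
Op 5: inc R2 by 4 -> R2=(0,0,8,0) value=8
Op 6: inc R3 by 4 -> R3=(0,0,0,8) value=8
Op 7: merge R2<->R0 -> R2=(4,0,8,0) R0=(4,0,8,0)
Op 8: inc R0 by 1 -> R0=(5,0,8,0) value=13
Op 9: inc R3 by 3 -> R3=(0,0,0,11) value=11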